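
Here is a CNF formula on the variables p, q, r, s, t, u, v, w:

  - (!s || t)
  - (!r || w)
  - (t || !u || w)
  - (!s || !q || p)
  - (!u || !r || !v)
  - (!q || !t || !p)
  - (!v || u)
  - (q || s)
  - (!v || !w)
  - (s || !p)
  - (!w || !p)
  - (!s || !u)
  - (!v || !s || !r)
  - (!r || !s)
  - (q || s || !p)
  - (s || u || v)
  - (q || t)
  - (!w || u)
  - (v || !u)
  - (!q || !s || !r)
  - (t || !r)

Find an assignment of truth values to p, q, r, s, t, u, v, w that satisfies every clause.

p=F  q=T  r=F  s=F  t=T  u=T  v=T  w=F

Check each clause:
  1. (t || !s) — !s is true.
  2. (!r || w) — !r is true.
  3. (!u || t || w) — t is true.
  4. (!q || p || !s) — !s is true.
  5. (!r || !u || !v) — !r is true.
  6. (!q || !t || !p) — !p is true.
  7. (u || !v) — u is true.
  8. (s || q) — q is true.
  9. (!w || !v) — !w is true.
  10. (!p || s) — !p is true.
  11. (!w || !p) — !w is true.
  12. (!u || !s) — !s is true.
  13. (!s || !r || !v) — !s is true.
  14. (!s || !r) — !s is true.
  15. (q || s || !p) — q is true.
  16. (s || u || v) — u is true.
  17. (t || q) — q is true.
  18. (u || !w) — !w is true.
  19. (v || !u) — v is true.
  20. (!s || !r || !q) — !s is true.
  21. (!r || t) — t is true.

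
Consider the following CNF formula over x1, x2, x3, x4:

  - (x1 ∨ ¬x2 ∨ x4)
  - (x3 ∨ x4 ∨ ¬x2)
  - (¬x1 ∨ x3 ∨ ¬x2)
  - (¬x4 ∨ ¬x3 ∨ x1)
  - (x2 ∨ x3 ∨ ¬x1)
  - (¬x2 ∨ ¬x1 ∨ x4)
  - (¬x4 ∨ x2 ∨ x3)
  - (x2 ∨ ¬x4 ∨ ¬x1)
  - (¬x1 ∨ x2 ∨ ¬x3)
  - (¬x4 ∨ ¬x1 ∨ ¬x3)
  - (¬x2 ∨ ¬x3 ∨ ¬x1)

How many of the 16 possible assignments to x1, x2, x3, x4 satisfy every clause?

3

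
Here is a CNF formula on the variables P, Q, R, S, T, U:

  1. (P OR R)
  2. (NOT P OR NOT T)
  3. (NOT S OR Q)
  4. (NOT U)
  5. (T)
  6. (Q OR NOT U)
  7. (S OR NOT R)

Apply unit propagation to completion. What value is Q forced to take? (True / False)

Unit clause (NOT U) sets U = False.
(T) stands alone — T = True.
(NOT P OR NOT T) with T = True leaves only NOT P, so P = False.
(P OR R) with P = False leaves only R, so R = True.
(NOT R OR S) with R = True leaves only S, so S = True.
(NOT S OR Q) with S = True leaves only Q, so Q = True.

True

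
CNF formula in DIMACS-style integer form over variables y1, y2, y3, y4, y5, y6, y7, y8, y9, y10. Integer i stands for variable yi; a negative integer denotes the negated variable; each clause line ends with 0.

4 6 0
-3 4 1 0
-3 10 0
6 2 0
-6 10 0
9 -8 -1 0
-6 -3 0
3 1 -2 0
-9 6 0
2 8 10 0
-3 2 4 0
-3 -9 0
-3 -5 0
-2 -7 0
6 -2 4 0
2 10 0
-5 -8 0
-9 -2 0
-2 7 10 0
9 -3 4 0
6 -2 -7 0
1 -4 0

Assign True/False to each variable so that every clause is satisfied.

y1=True, y2=False, y3=False, y4=False, y5=True, y6=True, y7=True, y8=False, y9=False, y10=True

y10 occurs only positively in the remaining clauses — set y10 = True.
Try y1 = True.
Try y2 = False.
  then y6 is forced to True.
  then y3 is forced to False.
For the remaining variables, y4 = False, y5 = True, y7 = True, y8 = False, y9 = False works.
Every clause has at least one true literal under this assignment.
Check each clause:
  1. (y6 || y4) — y6 is true.
  2. (!y3 || y1 || y4) — y1 is true.
  3. (!y3 || y10) — y10 is true.
  4. (y6 || y2) — y6 is true.
  5. (!y6 || y10) — y10 is true.
  6. (!y8 || y9 || !y1) — !y8 is true.
  7. (!y3 || !y6) — !y3 is true.
  8. (y1 || y3 || !y2) — y1 is true.
  9. (y6 || !y9) — y6 is true.
  10. (y8 || y2 || y10) — y10 is true.
  11. (y2 || !y3 || y4) — !y3 is true.
  12. (!y9 || !y3) — !y3 is true.
  13. (!y3 || !y5) — !y3 is true.
  14. (!y2 || !y7) — !y2 is true.
  15. (!y2 || y6 || y4) — y6 is true.
  16. (y2 || y10) — y10 is true.
  17. (!y8 || !y5) — !y8 is true.
  18. (!y9 || !y2) — !y2 is true.
  19. (y7 || y10 || !y2) — y10 is true.
  20. (y9 || !y3 || y4) — !y3 is true.
  21. (!y2 || y6 || !y7) — !y2 is true.
  22. (y1 || !y4) — y1 is true.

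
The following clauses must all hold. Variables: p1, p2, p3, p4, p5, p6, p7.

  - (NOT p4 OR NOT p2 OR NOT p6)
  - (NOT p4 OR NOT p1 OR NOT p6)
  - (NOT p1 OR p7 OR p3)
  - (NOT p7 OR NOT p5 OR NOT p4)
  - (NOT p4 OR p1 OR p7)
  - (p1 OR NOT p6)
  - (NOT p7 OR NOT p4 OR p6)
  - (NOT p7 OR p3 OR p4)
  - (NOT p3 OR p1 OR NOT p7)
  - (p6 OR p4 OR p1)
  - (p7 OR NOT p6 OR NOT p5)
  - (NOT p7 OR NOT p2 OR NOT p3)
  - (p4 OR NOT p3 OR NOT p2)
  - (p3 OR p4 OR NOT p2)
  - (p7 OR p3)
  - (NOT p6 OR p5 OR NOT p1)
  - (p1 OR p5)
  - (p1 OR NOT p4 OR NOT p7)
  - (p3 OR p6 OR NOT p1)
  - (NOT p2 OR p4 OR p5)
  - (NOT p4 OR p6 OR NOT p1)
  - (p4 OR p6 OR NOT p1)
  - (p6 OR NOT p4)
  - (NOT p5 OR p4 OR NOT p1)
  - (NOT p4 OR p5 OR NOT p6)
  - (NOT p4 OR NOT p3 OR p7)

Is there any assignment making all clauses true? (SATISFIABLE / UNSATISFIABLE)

UNSATISFIABLE

p4 = True:
  propagation gives p6=True, p2=False, p1=False; an empty clause results — contradiction.
p4 = False:
  p1 = True:
    propagation gives p6=True, p5=True; an empty clause results — contradiction.
  p1 = False:
    propagation gives p6=False; an empty clause results — contradiction.
Every branch closes, so no satisfying assignment exists.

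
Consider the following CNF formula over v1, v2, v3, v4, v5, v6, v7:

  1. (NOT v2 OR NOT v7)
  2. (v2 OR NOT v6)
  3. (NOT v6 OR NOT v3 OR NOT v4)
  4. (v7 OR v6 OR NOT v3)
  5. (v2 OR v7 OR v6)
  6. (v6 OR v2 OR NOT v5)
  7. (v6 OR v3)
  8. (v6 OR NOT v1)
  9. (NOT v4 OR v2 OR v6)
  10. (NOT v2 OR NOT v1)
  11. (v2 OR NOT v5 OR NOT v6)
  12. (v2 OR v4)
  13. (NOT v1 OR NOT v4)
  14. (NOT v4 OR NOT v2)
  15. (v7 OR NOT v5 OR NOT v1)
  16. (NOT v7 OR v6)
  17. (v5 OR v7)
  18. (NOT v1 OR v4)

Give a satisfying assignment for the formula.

Pure literal: v1 appears only negated; assign v1 = False.
Set v2 = True and propagate.
  then v7 is forced to False.
  then v4 is forced to False.
  then v5 is forced to True.
Branch on v3: take v3 = True.
  then v6 is forced to True.

v1=F, v2=T, v3=T, v4=F, v5=T, v6=T, v7=F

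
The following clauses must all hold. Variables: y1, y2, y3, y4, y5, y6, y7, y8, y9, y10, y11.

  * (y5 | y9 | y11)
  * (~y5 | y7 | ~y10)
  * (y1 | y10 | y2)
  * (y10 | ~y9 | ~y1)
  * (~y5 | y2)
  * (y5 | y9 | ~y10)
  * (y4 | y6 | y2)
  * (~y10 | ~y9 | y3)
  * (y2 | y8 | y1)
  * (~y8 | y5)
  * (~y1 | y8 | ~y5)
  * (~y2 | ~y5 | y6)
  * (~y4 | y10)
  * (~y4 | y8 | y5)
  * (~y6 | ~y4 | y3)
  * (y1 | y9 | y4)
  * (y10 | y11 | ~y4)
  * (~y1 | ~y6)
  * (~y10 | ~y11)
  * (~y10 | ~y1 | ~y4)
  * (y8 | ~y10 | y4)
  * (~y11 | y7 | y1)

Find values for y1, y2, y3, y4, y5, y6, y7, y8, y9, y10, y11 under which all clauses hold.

Pure literal: y3 appears only positively; assign y3 = True.
y7 occurs only positively in the remaining clauses — set y7 = True.
Try y1 = False.
Try y2 = True.
Branch on y4: take y4 = False.
  then y9 is forced to True.
The remaining clauses are satisfied by y5 = False, y6 = True, y8 = False, y10 = False, y11 = False.

y1 = False  y2 = True  y3 = True  y4 = False  y5 = False  y6 = True  y7 = True  y8 = False  y9 = True  y10 = False  y11 = False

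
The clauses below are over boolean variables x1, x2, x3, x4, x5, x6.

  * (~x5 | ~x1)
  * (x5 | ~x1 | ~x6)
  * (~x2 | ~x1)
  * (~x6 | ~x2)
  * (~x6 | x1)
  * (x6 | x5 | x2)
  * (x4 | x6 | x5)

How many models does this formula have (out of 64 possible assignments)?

Case analysis on x6 and x1:
  x6=1, x1=1: a clause becomes empty — 0.
  x6=1, x1=0: a clause becomes empty — 0.
  x6=0, x1=1: a clause becomes empty — 0.
  x6=0, x1=0: x3 free; 5 ways for (x2,x4,x5) × 2^1 = 10.
Total: 0 + 0 + 0 + 10 = 10.

10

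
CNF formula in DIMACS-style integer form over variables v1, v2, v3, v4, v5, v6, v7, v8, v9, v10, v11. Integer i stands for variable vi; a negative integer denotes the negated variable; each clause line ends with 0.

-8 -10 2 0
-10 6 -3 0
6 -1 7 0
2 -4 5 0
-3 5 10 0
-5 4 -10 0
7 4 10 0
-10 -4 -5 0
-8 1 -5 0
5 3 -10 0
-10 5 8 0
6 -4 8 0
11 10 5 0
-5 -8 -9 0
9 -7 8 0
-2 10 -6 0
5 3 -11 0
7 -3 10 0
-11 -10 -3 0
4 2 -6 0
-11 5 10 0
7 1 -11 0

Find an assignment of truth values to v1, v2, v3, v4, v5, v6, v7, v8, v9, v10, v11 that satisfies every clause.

v1 = T, v2 = T, v3 = T, v4 = F, v5 = T, v6 = F, v7 = T, v8 = F, v9 = T, v10 = F, v11 = F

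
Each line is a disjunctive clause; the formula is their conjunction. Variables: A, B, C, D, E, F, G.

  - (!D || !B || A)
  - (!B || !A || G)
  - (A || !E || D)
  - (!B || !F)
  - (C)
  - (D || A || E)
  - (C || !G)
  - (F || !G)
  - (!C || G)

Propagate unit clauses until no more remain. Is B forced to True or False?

(C) is a unit clause: C = True.
(G || !C) with C = True leaves only G, so G = True.
In (!G || F), !G is now false; F must hold, so F = True.
In (!B || !F), !F is now false; !B must hold, so B = False.

False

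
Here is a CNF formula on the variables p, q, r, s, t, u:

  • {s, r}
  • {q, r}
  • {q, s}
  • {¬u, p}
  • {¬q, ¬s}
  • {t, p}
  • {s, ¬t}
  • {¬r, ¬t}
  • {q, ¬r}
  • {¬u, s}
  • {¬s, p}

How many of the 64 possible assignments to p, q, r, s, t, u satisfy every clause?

The models are:
  p=T q=T r=T s=F t=F u=F
Count: 1.

1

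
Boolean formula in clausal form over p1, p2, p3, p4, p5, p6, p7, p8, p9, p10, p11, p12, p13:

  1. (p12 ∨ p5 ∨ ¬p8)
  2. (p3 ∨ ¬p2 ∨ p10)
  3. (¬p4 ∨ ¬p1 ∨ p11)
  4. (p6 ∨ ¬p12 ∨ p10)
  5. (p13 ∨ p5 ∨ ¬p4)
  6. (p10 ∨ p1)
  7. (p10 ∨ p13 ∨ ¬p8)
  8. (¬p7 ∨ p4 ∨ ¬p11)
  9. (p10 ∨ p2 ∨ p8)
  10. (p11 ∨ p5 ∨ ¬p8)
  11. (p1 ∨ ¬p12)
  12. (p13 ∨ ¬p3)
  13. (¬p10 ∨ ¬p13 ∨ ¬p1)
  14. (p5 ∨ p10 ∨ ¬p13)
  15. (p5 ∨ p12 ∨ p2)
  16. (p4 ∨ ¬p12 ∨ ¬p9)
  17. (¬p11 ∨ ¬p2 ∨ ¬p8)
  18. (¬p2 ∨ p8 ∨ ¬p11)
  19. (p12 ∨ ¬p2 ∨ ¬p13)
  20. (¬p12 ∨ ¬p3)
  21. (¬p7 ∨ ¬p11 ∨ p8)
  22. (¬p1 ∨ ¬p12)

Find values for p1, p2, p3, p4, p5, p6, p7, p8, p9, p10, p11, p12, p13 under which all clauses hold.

Pure literal: p5 appears only positively; assign p5 = True.
Pure literal: p9 appears only negated; assign p9 = False.
Branch on p1: take p1 = True.
  then p12 is forced to False.
The remaining clauses are satisfied by p2 = False, p3 = True, p4 = True, p6 = False, p7 = True, p8 = True, p10 = False, p11 = True, p13 = True.

p1 = True, p2 = False, p3 = True, p4 = True, p5 = True, p6 = False, p7 = True, p8 = True, p9 = False, p10 = False, p11 = True, p12 = False, p13 = True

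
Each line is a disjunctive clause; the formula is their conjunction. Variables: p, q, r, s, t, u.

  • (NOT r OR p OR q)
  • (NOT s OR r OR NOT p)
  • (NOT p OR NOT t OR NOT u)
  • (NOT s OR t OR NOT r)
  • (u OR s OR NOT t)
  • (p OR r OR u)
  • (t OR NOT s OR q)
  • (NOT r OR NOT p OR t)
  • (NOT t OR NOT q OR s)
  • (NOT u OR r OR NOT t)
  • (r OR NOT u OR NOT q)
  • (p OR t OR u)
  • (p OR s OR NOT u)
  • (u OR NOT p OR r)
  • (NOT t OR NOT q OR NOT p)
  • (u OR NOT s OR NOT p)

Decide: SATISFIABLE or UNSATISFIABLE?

Branch on p: take p = False.
Branch on q: take q = True.
The remaining clauses are satisfied by r = True, s = True, t = True, u = False.
So p=F, q=T, r=T, s=T, t=T, u=F is a satisfying assignment.

SATISFIABLE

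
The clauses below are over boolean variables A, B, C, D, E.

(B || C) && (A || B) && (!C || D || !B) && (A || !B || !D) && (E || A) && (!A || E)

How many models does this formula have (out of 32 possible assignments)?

Satisfying assignments:
  A=0 B=1 C=0 D=0 E=1
  A=1 B=0 C=1 D=0 E=1
  A=1 B=0 C=1 D=1 E=1
  A=1 B=1 C=0 D=0 E=1
  A=1 B=1 C=0 D=1 E=1
  A=1 B=1 C=1 D=1 E=1
That's 6 in total.

6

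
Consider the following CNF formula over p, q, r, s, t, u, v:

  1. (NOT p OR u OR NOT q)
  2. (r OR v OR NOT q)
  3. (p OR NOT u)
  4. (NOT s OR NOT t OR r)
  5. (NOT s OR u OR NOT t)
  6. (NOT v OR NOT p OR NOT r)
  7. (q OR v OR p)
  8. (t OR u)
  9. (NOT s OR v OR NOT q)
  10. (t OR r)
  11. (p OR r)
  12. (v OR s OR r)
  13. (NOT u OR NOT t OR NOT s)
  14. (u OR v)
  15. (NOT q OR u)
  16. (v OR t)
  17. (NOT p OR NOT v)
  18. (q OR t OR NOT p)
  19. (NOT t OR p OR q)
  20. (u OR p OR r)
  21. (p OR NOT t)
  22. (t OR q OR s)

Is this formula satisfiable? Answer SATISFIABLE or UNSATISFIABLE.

SATISFIABLE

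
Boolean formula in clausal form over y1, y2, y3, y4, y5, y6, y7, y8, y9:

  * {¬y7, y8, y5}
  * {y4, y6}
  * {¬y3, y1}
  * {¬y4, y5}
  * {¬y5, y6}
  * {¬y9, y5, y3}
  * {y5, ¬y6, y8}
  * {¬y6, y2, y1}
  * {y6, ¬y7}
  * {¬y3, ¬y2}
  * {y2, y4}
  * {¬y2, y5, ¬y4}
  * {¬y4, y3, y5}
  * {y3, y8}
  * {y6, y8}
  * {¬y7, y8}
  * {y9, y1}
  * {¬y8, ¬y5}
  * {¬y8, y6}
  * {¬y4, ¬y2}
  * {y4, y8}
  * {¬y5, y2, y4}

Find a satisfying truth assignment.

y1=1  y2=0  y3=1  y4=1  y5=1  y6=1  y7=0  y8=0  y9=1

Check each clause:
  1. {y5, y8, ¬y7} — ¬y7 is true.
  2. {y6, y4} — y4 is true.
  3. {y1, ¬y3} — y1 is true.
  4. {¬y4, y5} — y5 is true.
  5. {y6, ¬y5} — y6 is true.
  6. {¬y9, y5, y3} — y3 is true.
  7. {¬y6, y8, y5} — y5 is true.
  8. {¬y6, y2, y1} — y1 is true.
  9. {y6, ¬y7} — ¬y7 is true.
  10. {¬y2, ¬y3} — ¬y2 is true.
  11. {y4, y2} — y4 is true.
  12. {¬y4, y5, ¬y2} — y5 is true.
  13. {y3, y5, ¬y4} — y3 is true.
  14. {y3, y8} — y3 is true.
  15. {y6, y8} — y6 is true.
  16. {y8, ¬y7} — ¬y7 is true.
  17. {y9, y1} — y1 is true.
  18. {¬y5, ¬y8} — ¬y8 is true.
  19. {y6, ¬y8} — ¬y8 is true.
  20. {¬y2, ¬y4} — ¬y2 is true.
  21. {y8, y4} — y4 is true.
  22. {¬y5, y4, y2} — y4 is true.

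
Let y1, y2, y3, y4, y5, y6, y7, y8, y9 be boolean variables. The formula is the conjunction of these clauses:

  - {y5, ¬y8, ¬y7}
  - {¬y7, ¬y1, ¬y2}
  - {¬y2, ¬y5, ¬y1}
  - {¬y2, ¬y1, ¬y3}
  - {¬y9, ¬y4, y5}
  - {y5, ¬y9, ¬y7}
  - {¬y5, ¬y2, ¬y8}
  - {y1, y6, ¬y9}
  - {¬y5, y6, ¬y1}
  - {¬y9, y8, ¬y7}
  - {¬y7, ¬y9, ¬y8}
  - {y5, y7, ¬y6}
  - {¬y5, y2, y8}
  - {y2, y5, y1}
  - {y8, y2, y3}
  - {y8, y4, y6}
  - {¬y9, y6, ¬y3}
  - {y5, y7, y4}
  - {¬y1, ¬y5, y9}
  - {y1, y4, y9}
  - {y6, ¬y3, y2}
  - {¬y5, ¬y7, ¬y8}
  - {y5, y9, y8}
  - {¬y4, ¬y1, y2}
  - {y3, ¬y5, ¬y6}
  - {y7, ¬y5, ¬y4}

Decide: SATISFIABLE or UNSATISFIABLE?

SATISFIABLE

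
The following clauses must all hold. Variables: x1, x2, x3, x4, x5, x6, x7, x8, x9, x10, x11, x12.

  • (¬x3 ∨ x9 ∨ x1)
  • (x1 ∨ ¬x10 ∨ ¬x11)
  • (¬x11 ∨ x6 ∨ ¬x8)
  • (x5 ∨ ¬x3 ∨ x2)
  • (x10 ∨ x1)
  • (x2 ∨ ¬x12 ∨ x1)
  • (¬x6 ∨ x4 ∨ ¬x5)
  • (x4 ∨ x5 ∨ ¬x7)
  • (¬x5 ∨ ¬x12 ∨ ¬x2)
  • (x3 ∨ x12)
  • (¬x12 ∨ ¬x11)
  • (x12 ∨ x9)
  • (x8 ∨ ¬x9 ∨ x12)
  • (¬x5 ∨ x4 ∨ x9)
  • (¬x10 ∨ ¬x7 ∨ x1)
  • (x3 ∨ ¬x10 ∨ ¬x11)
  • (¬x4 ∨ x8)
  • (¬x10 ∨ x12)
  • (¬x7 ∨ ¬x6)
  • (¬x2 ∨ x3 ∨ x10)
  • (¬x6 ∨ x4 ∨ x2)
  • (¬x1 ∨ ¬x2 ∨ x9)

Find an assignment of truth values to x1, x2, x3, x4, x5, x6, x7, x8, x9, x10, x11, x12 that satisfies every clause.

x7 occurs only negated in the remaining clauses — set x7 = False.
Pure literal: x11 appears only negated; assign x11 = False.
Branch on x1: take x1 = True.
The remaining clauses are satisfied by x2 = True, x3 = False, x4 = False, x5 = False, x6 = False, x8 = False, x9 = True, x10 = True, x12 = True.

x1 = T, x2 = T, x3 = F, x4 = F, x5 = F, x6 = F, x7 = F, x8 = F, x9 = T, x10 = T, x11 = F, x12 = T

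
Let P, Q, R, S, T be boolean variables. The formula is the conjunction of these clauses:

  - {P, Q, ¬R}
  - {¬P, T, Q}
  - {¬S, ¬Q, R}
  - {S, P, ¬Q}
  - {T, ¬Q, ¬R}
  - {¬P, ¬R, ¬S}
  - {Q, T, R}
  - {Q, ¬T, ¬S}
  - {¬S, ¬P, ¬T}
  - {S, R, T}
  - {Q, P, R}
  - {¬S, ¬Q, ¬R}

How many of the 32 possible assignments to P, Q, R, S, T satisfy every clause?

Satisfying assignments:
  P=1 Q=0 R=0 S=0 T=1
  P=1 Q=0 R=1 S=0 T=1
  P=1 Q=1 R=0 S=0 T=1
  P=1 Q=1 R=1 S=0 T=1
That's 4 in total.

4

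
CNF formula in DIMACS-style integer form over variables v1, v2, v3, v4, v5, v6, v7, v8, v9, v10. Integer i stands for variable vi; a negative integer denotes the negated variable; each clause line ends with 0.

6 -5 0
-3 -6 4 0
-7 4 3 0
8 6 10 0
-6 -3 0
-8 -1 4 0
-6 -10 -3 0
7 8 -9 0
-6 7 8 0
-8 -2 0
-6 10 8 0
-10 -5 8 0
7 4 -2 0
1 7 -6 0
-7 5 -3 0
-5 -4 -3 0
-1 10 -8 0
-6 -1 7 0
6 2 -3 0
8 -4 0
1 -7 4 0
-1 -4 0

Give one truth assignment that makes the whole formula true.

v1=0, v2=0, v3=0, v4=1, v5=1, v6=1, v7=1, v8=1, v9=0, v10=1

Check each clause:
  1. (v6 \/ ~v5) — v6 is true.
  2. (~v6 \/ ~v3 \/ v4) — v4 is true.
  3. (v4 \/ ~v7 \/ v3) — v4 is true.
  4. (v6 \/ v8 \/ v10) — v8 is true.
  5. (~v3 \/ ~v6) — ~v3 is true.
  6. (~v1 \/ ~v8 \/ v4) — v4 is true.
  7. (~v6 \/ ~v3 \/ ~v10) — ~v3 is true.
  8. (v7 \/ ~v9 \/ v8) — v8 is true.
  9. (v7 \/ v8 \/ ~v6) — v8 is true.
  10. (~v8 \/ ~v2) — ~v2 is true.
  11. (v10 \/ v8 \/ ~v6) — v8 is true.
  12. (~v10 \/ ~v5 \/ v8) — v8 is true.
  13. (v7 \/ v4 \/ ~v2) — v4 is true.
  14. (v1 \/ v7 \/ ~v6) — v7 is true.
  15. (~v3 \/ v5 \/ ~v7) — ~v3 is true.
  16. (~v4 \/ ~v5 \/ ~v3) — ~v3 is true.
  17. (v10 \/ ~v8 \/ ~v1) — v10 is true.
  18. (~v1 \/ ~v6 \/ v7) — ~v1 is true.
  19. (~v3 \/ v2 \/ v6) — ~v3 is true.
  20. (~v4 \/ v8) — v8 is true.
  21. (~v7 \/ v4 \/ v1) — v4 is true.
  22. (~v4 \/ ~v1) — ~v1 is true.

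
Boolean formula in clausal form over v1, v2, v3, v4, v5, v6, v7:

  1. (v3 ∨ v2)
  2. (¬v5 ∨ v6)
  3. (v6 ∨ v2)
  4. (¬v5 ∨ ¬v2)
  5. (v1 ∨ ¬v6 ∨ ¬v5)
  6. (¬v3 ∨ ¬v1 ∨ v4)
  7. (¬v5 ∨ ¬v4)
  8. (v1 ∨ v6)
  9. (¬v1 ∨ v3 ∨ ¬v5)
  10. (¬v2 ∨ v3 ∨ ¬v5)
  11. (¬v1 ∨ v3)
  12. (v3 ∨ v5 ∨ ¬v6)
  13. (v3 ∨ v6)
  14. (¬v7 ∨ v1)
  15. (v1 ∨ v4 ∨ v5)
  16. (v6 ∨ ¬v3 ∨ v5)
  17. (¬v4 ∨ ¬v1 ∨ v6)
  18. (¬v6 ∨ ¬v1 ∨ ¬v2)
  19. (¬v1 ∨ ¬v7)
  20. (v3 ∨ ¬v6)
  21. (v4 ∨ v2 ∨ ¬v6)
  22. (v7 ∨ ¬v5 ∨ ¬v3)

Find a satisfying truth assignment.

v1=False, v2=True, v3=True, v4=True, v5=False, v6=True, v7=False

Check each clause:
  1. (v3 ∨ v2) — v2 is true.
  2. (v6 ∨ ¬v5) — ¬v5 is true.
  3. (v6 ∨ v2) — v2 is true.
  4. (¬v5 ∨ ¬v2) — ¬v5 is true.
  5. (v1 ∨ ¬v5 ∨ ¬v6) — ¬v5 is true.
  6. (v4 ∨ ¬v1 ∨ ¬v3) — v4 is true.
  7. (¬v5 ∨ ¬v4) — ¬v5 is true.
  8. (v1 ∨ v6) — v6 is true.
  9. (¬v5 ∨ v3 ∨ ¬v1) — v3 is true.
  10. (v3 ∨ ¬v2 ∨ ¬v5) — v3 is true.
  11. (v3 ∨ ¬v1) — v3 is true.
  12. (v3 ∨ ¬v6 ∨ v5) — v3 is true.
  13. (v3 ∨ v6) — v3 is true.
  14. (¬v7 ∨ v1) — ¬v7 is true.
  15. (v5 ∨ v1 ∨ v4) — v4 is true.
  16. (¬v3 ∨ v6 ∨ v5) — v6 is true.
  17. (¬v1 ∨ ¬v4 ∨ v6) — ¬v1 is true.
  18. (¬v2 ∨ ¬v6 ∨ ¬v1) — ¬v1 is true.
  19. (¬v7 ∨ ¬v1) — ¬v7 is true.
  20. (v3 ∨ ¬v6) — v3 is true.
  21. (¬v6 ∨ v2 ∨ v4) — v2 is true.
  22. (¬v5 ∨ ¬v3 ∨ v7) — ¬v5 is true.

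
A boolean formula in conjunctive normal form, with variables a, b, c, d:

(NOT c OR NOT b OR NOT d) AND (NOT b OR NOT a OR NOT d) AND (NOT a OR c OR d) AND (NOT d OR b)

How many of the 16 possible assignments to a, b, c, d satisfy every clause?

7

The models are:
  a=F b=F c=F d=F
  a=F b=F c=T d=F
  a=F b=T c=F d=F
  a=F b=T c=F d=T
  a=F b=T c=T d=F
  a=T b=F c=T d=F
  a=T b=T c=T d=F
That's 7 in total.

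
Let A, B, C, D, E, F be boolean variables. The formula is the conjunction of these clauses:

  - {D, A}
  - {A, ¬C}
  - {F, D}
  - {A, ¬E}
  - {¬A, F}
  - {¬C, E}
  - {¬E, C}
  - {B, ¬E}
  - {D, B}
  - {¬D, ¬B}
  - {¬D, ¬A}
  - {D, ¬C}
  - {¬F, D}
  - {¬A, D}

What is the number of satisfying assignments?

2

The models are:
  A=0 B=0 C=0 D=1 E=0 F=0
  A=0 B=0 C=0 D=1 E=0 F=1
Count: 2.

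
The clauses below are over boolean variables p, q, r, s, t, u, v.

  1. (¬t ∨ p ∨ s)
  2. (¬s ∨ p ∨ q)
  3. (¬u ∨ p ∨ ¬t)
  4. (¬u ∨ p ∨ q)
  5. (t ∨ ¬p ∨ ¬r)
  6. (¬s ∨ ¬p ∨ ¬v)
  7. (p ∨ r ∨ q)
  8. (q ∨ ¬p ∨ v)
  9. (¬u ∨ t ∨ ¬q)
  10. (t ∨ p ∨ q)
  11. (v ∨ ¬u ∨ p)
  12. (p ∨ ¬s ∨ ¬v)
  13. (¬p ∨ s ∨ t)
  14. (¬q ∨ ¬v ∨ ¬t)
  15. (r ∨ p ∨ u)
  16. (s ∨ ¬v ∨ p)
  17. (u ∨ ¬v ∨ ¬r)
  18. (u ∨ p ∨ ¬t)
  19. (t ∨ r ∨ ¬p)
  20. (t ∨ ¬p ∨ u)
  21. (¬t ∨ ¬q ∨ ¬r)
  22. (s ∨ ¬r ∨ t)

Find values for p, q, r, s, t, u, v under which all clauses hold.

p=True, q=True, r=False, s=False, t=True, u=True, v=False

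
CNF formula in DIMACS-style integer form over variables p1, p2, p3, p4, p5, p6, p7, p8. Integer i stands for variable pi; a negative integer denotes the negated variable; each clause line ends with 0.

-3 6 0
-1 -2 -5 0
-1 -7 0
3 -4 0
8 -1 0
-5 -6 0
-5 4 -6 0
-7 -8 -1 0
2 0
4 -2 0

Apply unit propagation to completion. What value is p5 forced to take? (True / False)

Unit clause (p2) sets p2 = True.
(!p2 || p4): since p2 = True, the clause reduces to (p4). p4 = True.
(p3 || !p4) with p4 = True leaves only p3, so p3 = True.
(!p3 || p6) with p3 = True leaves only p6, so p6 = True.
(!p5 || !p6) with p6 = True leaves only !p5, so p5 = False.

False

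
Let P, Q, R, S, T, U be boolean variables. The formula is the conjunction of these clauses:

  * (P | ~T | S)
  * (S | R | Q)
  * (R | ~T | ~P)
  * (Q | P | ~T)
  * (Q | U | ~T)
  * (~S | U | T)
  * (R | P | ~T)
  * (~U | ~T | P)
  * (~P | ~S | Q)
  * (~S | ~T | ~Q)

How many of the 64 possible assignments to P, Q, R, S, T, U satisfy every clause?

21

Split on T, then P.
  T=1, P=1: remaining (Q,R,S,U) ∈ {(0,1,0,1); (1,1,0,0); (1,1,0,1)} — 3.
  T=1, P=0: a clause becomes empty — 0.
  T=0, P=1: 8 of the 16 assignments to (Q,R,S,U) work.
  T=0, P=0: 10 of the 16 assignments to (Q,R,S,U) work.
Total: 3 + 0 + 8 + 10 = 21.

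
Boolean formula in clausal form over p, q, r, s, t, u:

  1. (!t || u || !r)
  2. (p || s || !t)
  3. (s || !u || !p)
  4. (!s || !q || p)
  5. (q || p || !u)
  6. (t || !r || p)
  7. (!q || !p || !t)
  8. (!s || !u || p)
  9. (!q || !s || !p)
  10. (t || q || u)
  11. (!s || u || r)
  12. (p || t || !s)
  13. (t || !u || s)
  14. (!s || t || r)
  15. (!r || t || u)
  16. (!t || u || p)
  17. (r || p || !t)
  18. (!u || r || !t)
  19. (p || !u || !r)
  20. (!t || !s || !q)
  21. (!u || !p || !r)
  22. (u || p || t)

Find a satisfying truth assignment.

p=True, q=True, r=False, s=False, t=False, u=False

Try p = True.
Set q = True and propagate.
  then t is forced to False.
  then s is forced to False.
  then u is forced to False.
  then r is forced to False.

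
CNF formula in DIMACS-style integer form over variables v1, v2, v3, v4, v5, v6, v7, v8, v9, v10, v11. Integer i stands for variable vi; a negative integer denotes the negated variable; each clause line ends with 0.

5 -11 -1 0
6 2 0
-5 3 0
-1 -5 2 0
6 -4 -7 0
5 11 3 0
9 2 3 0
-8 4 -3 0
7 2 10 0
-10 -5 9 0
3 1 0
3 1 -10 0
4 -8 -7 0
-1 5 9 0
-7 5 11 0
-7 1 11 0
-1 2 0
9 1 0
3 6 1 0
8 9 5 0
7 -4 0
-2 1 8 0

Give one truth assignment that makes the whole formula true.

v1=True, v2=True, v3=True, v4=False, v5=True, v6=False, v7=True, v8=False, v9=True, v10=False, v11=True

Pure literal: v9 appears only positively; assign v9 = True.
Try v1 = True.
  then v2 is forced to True.
Set v3 = True and propagate.
The remaining clauses are satisfied by v4 = False, v5 = True, v6 = False, v7 = True, v8 = False, v10 = False, v11 = True.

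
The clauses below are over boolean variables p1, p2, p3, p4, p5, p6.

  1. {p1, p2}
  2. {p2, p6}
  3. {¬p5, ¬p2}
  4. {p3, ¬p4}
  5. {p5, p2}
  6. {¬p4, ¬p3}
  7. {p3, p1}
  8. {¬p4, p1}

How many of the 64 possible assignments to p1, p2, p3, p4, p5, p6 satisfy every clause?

8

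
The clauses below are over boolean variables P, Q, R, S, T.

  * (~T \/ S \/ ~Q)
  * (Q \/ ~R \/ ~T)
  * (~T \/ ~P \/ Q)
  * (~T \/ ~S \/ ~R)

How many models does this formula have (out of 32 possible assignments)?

Split on T, then Q.
  T=1, Q=1: remaining (P,R,S) ∈ {(0,0,1); (1,0,1)} — 2.
  T=1, Q=0: remaining (P,R,S) ∈ {(0,0,0); (0,0,1)} — 2.
  T=0, Q=1: P, R, S free → 2^3 = 8.
  T=0, Q=0: P, R, S free → 2^3 = 8.
Total: 2 + 2 + 8 + 8 = 20.

20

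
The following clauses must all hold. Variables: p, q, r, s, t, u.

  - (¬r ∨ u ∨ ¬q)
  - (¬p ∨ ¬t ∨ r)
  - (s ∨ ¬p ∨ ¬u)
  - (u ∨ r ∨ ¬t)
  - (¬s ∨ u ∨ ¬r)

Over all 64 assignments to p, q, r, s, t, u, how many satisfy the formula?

34

Case analysis on r and u:
  r=T, u=T: q, t free; 3 ways for (p,s) × 2^2 = 12.
  r=T, u=F: remaining (p,q,s,t) ∈ {(F,F,F,F); (F,F,F,T); (T,F,F,F); (T,F,F,T)} — 4.
  r=F, u=T: q free; 5 ways for (p,s,t) × 2^1 = 10.
  r=F, u=F: forces t=F; p, q, s free → 2^3 = 8.
Total: 12 + 4 + 10 + 8 = 34.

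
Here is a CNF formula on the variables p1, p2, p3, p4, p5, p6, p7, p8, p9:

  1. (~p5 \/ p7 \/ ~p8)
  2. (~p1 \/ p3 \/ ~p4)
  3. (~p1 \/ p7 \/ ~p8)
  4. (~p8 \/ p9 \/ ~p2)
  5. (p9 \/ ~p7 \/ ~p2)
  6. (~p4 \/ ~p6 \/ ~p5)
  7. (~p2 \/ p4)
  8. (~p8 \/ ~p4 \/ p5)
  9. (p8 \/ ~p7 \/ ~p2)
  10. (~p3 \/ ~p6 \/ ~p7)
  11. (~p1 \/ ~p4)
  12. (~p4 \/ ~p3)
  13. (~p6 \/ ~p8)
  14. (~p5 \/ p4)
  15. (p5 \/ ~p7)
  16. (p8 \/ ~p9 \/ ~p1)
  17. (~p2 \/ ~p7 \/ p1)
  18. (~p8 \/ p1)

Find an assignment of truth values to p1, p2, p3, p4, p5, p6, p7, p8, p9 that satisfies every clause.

p1=1, p2=0, p3=1, p4=0, p5=0, p6=0, p7=0, p8=0, p9=0

Check each clause:
  1. (p7 \/ ~p5 \/ ~p8) — ~p8 is true.
  2. (p3 \/ ~p4 \/ ~p1) — p3 is true.
  3. (p7 \/ ~p1 \/ ~p8) — ~p8 is true.
  4. (~p2 \/ ~p8 \/ p9) — ~p8 is true.
  5. (~p7 \/ p9 \/ ~p2) — ~p7 is true.
  6. (~p6 \/ ~p5 \/ ~p4) — ~p6 is true.
  7. (p4 \/ ~p2) — ~p2 is true.
  8. (p5 \/ ~p8 \/ ~p4) — ~p8 is true.
  9. (~p2 \/ ~p7 \/ p8) — ~p7 is true.
  10. (~p6 \/ ~p3 \/ ~p7) — ~p7 is true.
  11. (~p4 \/ ~p1) — ~p4 is true.
  12. (~p3 \/ ~p4) — ~p4 is true.
  13. (~p6 \/ ~p8) — ~p8 is true.
  14. (p4 \/ ~p5) — ~p5 is true.
  15. (p5 \/ ~p7) — ~p7 is true.
  16. (p8 \/ ~p9 \/ ~p1) — ~p9 is true.
  17. (p1 \/ ~p7 \/ ~p2) — p1 is true.
  18. (~p8 \/ p1) — ~p8 is true.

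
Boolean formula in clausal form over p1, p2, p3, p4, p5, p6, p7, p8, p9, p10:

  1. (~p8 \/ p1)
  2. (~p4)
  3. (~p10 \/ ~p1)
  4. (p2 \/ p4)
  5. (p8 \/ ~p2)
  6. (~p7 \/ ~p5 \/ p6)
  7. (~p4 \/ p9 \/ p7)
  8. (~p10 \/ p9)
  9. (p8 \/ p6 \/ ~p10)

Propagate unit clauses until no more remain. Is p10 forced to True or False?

(~p4) is a unit clause: p4 = False.
(p4 \/ p2) with p4 = False leaves only p2, so p2 = True.
(p8 \/ ~p2) with p2 = True leaves only p8, so p8 = True.
From (p1 \/ ~p8) and p8 = True: p1 = True.
(~p10 \/ ~p1): since p1 = True, the clause reduces to (~p10). p10 = False.

False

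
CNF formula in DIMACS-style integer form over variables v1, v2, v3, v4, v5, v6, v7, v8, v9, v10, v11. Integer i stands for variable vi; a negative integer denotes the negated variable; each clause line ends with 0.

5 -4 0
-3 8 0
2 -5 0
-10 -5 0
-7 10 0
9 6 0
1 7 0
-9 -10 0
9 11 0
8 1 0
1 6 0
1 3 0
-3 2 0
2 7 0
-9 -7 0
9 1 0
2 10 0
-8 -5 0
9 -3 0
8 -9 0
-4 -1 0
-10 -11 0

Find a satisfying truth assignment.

v1=T, v2=T, v3=T, v4=F, v5=F, v6=T, v7=F, v8=T, v9=T, v10=F, v11=T

Check each clause:
  1. (v5 || !v4) — !v4 is true.
  2. (v8 || !v3) — v8 is true.
  3. (!v5 || v2) — v2 is true.
  4. (!v10 || !v5) — !v5 is true.
  5. (v10 || !v7) — !v7 is true.
  6. (v6 || v9) — v9 is true.
  7. (v7 || v1) — v1 is true.
  8. (!v9 || !v10) — !v10 is true.
  9. (v9 || v11) — v9 is true.
  10. (v1 || v8) — v8 is true.
  11. (v6 || v1) — v1 is true.
  12. (v3 || v1) — v1 is true.
  13. (v2 || !v3) — v2 is true.
  14. (v7 || v2) — v2 is true.
  15. (!v9 || !v7) — !v7 is true.
  16. (v9 || v1) — v9 is true.
  17. (v10 || v2) — v2 is true.
  18. (!v8 || !v5) — !v5 is true.
  19. (!v3 || v9) — v9 is true.
  20. (!v9 || v8) — v8 is true.
  21. (!v1 || !v4) — !v4 is true.
  22. (!v10 || !v11) — !v10 is true.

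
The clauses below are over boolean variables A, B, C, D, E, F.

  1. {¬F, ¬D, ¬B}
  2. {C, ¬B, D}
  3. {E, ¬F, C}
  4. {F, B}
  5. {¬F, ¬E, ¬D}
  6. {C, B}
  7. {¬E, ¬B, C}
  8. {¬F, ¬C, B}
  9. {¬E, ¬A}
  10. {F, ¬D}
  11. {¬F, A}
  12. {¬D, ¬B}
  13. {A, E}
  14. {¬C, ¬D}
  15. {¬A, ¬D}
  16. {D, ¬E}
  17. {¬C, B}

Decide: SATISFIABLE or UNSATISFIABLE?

Try A = True.
  then E is forced to False.
  then D is forced to False.
Try B = True.
  then C is forced to True.
F is now unconstrained; take F = True.
So A=True, B=True, C=True, D=False, E=False, F=True is a satisfying assignment.

SATISFIABLE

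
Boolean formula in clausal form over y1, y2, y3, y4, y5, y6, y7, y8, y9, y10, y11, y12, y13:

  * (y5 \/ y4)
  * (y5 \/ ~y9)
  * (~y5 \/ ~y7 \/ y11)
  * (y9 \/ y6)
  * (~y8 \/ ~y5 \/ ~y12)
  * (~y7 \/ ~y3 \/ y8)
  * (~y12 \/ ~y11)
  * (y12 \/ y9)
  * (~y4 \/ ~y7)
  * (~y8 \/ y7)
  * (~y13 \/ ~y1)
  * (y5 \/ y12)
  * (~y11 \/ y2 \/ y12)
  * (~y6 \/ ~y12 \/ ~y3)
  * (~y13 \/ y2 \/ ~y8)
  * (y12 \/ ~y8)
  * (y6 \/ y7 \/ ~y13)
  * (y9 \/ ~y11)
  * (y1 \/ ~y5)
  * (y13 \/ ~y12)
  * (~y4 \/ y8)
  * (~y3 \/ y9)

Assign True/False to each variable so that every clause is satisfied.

y1 = 1  y2 = 1  y3 = 0  y4 = 0  y5 = 1  y6 = 1  y7 = 0  y8 = 0  y9 = 1  y10 = 1  y11 = 0  y12 = 0  y13 = 0

Pure literal: y2 appears only positively; assign y2 = True.
Pure literal: y3 appears only negated; assign y3 = False.
Branch on y1: take y1 = True.
  then y13 is forced to False.
  then y12 is forced to False.
  then y9 is forced to True.
  then y5 is forced to True.
  then y8 is forced to False.
  then y4 is forced to False.
Try y7 = False.
y6, y10, y11 are now unconstrained; take y6 = True, y10 = True, y11 = False.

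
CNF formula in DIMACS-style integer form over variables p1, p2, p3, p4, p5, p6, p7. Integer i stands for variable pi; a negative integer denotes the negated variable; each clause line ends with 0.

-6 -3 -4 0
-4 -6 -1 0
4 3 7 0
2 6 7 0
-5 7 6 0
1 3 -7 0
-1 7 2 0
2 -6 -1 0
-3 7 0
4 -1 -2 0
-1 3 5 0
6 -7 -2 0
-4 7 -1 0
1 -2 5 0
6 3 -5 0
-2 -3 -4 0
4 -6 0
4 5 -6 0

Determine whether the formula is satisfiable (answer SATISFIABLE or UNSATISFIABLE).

SATISFIABLE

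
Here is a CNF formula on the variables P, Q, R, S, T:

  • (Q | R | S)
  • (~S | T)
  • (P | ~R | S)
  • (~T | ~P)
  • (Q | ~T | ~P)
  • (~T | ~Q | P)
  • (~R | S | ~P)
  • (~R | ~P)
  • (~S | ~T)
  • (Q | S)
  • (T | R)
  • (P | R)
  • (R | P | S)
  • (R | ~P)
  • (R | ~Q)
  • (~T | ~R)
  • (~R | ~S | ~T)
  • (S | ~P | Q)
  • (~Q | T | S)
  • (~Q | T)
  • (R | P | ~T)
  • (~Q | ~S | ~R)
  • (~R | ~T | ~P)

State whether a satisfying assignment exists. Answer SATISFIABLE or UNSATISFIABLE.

UNSATISFIABLE

R = True:
  propagation gives P=False, S=True, T=True; an empty clause results — contradiction.
R = False:
  propagation gives T=True, P=False; an empty clause results — contradiction.
Every branch closes, so no satisfying assignment exists.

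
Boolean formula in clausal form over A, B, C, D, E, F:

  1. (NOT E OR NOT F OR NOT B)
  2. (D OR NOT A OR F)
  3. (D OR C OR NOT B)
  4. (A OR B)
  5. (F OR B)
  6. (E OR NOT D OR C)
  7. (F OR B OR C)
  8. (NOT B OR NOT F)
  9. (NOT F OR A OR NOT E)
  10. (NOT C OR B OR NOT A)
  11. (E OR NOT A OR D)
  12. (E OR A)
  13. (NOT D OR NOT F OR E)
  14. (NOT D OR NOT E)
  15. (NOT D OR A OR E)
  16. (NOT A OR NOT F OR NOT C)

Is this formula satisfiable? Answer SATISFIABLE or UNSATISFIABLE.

Try A = True.
Branch on B: take B = True.
  then F is forced to False.
  then D is forced to True.
  then E is forced to False.
  then C is forced to True.
Every clause has at least one true literal under this assignment.
So A=True, B=True, C=True, D=True, E=False, F=False is a satisfying assignment.

SATISFIABLE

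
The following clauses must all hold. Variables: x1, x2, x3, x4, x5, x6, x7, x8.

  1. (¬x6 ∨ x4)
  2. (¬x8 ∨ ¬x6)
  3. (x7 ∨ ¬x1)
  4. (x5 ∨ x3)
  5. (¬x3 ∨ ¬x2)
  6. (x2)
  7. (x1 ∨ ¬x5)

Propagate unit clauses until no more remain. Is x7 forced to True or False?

True

Unit clause (x2) sets x2 = True.
(¬x2 ∨ ¬x3) with x2 = True leaves only ¬x3, so x3 = False.
(x5 ∨ x3) with x3 = False leaves only x5, so x5 = True.
(¬x5 ∨ x1) with x5 = True leaves only x1, so x1 = True.
(x7 ∨ ¬x1): since x1 = True, the clause reduces to (x7). x7 = True.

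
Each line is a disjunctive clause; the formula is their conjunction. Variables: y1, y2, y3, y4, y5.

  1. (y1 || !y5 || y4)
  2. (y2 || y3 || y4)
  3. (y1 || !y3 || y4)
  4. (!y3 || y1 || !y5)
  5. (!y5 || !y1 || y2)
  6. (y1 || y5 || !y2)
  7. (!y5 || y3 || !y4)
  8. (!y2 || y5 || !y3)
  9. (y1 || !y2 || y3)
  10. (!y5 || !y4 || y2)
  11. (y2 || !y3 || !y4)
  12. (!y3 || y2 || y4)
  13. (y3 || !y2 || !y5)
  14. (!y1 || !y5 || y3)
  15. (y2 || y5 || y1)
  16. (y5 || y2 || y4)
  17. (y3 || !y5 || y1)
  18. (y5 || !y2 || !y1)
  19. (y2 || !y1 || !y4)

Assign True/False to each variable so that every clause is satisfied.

y1 = 1, y2 = 1, y3 = 1, y4 = 1, y5 = 1

Set y1 = True and propagate.
Set y2 = True and propagate.
  then y5 is forced to True.
  then y3 is forced to True.
y4 is now unconstrained; take y4 = True.
Every clause has at least one true literal under this assignment.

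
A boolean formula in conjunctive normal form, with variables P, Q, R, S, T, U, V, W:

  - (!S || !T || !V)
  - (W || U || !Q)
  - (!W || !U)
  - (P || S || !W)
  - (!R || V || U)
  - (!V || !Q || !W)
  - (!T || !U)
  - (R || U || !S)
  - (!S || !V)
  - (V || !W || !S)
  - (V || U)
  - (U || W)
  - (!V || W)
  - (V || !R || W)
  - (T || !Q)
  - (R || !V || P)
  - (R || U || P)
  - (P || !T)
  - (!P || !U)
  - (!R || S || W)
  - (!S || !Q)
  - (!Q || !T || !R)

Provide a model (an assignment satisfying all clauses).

Q occurs only negated in the remaining clauses — set Q = False.
Set P = False and propagate.
  then T is forced to False.
The remaining clauses are satisfied by R = False, S = False, U = True, V = False, W = False.

P=F, Q=F, R=F, S=F, T=F, U=T, V=F, W=F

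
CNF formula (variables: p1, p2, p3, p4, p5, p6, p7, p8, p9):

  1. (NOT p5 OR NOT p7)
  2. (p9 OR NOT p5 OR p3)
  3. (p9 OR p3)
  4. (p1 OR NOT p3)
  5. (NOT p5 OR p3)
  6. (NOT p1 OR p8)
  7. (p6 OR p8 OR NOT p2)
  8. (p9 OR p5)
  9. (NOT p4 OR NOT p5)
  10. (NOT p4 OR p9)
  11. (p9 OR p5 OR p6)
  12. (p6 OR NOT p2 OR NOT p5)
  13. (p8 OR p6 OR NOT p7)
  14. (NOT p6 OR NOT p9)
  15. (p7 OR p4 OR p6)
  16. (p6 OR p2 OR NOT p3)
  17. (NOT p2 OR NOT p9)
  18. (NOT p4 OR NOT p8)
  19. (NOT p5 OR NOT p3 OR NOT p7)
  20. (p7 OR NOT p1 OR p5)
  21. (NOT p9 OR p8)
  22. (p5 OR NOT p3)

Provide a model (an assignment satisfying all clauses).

Set p1 = True and propagate.
  then p8 is forced to True.
  then p4 is forced to False.
Try p2 = True.
  then p9 is forced to False.
  then p3 is forced to True.
  then p5 is forced to True.
  then p7 is forced to False.
  then p6 is forced to True.
Every clause has at least one true literal under this assignment.

p1 = T  p2 = T  p3 = T  p4 = F  p5 = T  p6 = T  p7 = F  p8 = T  p9 = F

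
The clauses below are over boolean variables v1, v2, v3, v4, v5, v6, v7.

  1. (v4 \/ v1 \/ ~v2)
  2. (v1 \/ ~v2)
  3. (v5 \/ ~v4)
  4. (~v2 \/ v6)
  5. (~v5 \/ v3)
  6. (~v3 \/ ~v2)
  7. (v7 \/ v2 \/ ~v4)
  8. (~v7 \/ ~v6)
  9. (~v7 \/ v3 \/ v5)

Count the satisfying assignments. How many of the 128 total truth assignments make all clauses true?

Case analysis on v2 and v3:
  v2=T, v3=T: a clause becomes empty — 0.
  v2=T, v3=F: remaining (v1,v4,v5,v6,v7) ∈ {(T,F,F,T,F)} — 1.
  v2=F, v3=T: v1 free; 7 ways for (v4,v5,v6,v7) × 2^1 = 14.
  v2=F, v3=F: remaining (v1,v4,v5,v6,v7) ∈ {(F,F,F,F,F); (F,F,F,T,F); (T,F,F,F,F); (T,F,F,T,F)} — 4.
Total: 0 + 1 + 14 + 4 = 19.

19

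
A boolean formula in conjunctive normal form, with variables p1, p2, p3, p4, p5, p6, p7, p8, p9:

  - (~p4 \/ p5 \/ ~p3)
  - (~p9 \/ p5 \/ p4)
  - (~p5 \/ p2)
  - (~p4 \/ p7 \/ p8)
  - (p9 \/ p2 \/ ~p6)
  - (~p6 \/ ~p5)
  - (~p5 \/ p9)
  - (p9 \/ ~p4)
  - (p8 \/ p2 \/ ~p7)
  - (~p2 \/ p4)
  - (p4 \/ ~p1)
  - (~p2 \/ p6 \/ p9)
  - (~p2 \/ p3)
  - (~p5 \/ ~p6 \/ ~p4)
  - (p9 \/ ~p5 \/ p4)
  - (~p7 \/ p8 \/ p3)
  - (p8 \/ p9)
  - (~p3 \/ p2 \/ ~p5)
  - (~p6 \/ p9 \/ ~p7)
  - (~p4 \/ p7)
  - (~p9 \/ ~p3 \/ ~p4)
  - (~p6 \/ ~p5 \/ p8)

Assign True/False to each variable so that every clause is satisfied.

p1=False, p2=False, p3=False, p4=False, p5=False, p6=False, p7=True, p8=True, p9=False

Pure literal: p1 appears only negated; assign p1 = False.
Pure literal: p8 appears only positively; assign p8 = True.
Branch on p2: take p2 = False.
  then p5 is forced to False.
The remaining clauses are satisfied by p3 = False, p4 = False, p6 = False, p7 = True, p9 = False.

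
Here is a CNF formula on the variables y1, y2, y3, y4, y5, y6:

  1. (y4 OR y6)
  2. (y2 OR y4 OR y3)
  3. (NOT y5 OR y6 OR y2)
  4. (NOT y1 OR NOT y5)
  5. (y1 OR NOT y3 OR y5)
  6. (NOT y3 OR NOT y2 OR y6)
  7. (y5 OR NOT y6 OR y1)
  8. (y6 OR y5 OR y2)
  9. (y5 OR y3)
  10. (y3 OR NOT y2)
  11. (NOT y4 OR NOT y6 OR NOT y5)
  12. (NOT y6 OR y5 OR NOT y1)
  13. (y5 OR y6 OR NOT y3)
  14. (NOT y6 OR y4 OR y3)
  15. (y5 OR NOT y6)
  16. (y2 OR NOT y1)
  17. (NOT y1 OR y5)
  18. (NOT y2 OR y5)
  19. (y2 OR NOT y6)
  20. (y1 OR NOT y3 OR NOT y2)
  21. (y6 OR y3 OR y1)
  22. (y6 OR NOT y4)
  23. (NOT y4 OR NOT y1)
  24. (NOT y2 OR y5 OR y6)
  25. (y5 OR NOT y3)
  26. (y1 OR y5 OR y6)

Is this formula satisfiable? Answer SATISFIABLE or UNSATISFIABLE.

UNSATISFIABLE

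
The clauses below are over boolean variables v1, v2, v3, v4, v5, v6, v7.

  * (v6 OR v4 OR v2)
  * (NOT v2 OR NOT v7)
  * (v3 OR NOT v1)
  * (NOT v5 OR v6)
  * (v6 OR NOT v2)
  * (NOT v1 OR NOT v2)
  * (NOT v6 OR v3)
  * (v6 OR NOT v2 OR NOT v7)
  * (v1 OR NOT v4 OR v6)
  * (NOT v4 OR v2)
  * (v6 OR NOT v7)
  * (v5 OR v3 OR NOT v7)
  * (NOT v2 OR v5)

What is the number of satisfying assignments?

Case analysis on v2 and v6:
  v2=T, v6=T: remaining (v1,v3,v4,v5,v7) ∈ {(F,T,F,T,F); (F,T,T,T,F)} — 2.
  v2=T, v6=F: a clause becomes empty — 0.
  v2=F, v6=T: forces v3=T; v4=F; v1, v5, v7 free → 2^3 = 8.
  v2=F, v6=F: a clause becomes empty — 0.
Total: 2 + 0 + 8 + 0 = 10.

10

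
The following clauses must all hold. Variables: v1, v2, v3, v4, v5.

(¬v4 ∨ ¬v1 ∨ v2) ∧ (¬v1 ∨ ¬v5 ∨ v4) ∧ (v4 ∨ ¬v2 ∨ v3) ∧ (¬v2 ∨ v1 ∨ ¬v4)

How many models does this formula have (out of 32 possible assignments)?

17

Split on v4, then v1.
  v4=1, v1=1: remaining (v2,v3,v5) ∈ {(1,0,0); (1,0,1); (1,1,0); (1,1,1)} — 4.
  v4=1, v1=0: remaining (v2,v3,v5) ∈ {(0,0,0); (0,0,1); (0,1,0); (0,1,1)} — 4.
  v4=0, v1=1: remaining (v2,v3,v5) ∈ {(0,0,0); (0,1,0); (1,1,0)} — 3.
  v4=0, v1=0: v5 free; 3 ways for (v2,v3) × 2^1 = 6.
Total: 4 + 4 + 3 + 6 = 17.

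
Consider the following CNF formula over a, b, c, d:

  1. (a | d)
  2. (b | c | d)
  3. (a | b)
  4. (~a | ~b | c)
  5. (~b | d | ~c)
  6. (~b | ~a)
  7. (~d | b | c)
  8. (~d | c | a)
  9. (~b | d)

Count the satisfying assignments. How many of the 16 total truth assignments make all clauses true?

3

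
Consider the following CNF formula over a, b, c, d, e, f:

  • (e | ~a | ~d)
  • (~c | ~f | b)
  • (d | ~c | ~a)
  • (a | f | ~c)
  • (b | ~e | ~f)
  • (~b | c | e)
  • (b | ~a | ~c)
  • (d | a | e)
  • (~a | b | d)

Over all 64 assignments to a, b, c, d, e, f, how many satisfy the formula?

18

Case analysis on a and b:
  a=1, b=1: f free; 3 ways for (c,d,e) × 2^1 = 6.
  a=1, b=0: remaining (c,d,e,f) ∈ {(0,1,1,0)} — 1.
  a=0, b=1: 7 of the 16 assignments to (c,d,e,f) work.
  a=0, b=0: remaining (c,d,e,f) ∈ {(0,0,1,0); (0,1,0,0); (0,1,0,1); (0,1,1,0)} — 4.
Total: 6 + 1 + 7 + 4 = 18.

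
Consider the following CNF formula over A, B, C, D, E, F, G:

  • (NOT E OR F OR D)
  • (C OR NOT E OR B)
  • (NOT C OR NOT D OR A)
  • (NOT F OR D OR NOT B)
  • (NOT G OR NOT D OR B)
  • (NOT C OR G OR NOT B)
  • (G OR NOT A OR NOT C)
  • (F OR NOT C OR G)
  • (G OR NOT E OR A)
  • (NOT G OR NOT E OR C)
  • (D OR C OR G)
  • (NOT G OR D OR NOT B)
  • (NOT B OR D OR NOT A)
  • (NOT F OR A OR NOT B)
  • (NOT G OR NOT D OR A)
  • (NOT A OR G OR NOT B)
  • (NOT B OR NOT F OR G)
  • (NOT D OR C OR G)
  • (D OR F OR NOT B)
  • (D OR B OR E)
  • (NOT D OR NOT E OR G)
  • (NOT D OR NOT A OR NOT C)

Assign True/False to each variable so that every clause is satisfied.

Try A = True.
The remaining clauses are satisfied by B = True, C = False, D = True, E = False, F = False, G = True.
Check each clause:
  1. (F OR D OR NOT E) — NOT E is true.
  2. (C OR NOT E OR B) — B is true.
  3. (NOT D OR A OR NOT C) — A is true.
  4. (NOT F OR NOT B OR D) — NOT F is true.
  5. (B OR NOT D OR NOT G) — B is true.
  6. (NOT B OR NOT C OR G) — NOT C is true.
  7. (NOT C OR NOT A OR G) — NOT C is true.
  8. (G OR NOT C OR F) — NOT C is true.
  9. (NOT E OR A OR G) — A is true.
  10. (NOT E OR C OR NOT G) — NOT E is true.
  11. (G OR D OR C) — D is true.
  12. (D OR NOT B OR NOT G) — D is true.
  13. (NOT B OR NOT A OR D) — D is true.
  14. (A OR NOT F OR NOT B) — A is true.
  15. (NOT G OR NOT D OR A) — A is true.
  16. (G OR NOT A OR NOT B) — G is true.
  17. (NOT F OR G OR NOT B) — NOT F is true.
  18. (NOT D OR C OR G) — G is true.
  19. (NOT B OR F OR D) — D is true.
  20. (B OR E OR D) — B is true.
  21. (G OR NOT D OR NOT E) — NOT E is true.
  22. (NOT A OR NOT D OR NOT C) — NOT C is true.

A=True, B=True, C=False, D=True, E=False, F=False, G=True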